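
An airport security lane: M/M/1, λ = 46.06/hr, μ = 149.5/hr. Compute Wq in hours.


ρ = 46.06/149.5 = 0.3081
Wq = ρ/(μ−λ) = 0.3081/(149.5 − 46.06) = 0.3081/103.44 = 0.002978 hr

Final: 0.002978 hr


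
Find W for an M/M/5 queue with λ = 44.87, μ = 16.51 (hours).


a = 2.7177; ρ = 0.5435; P₀ = 0.063547
Lq = P₀·a^c·ρ/(c!(1−ρ)²) = 0.20484
Wq = Lq/λ = 0.20484/44.87 = 0.004565 hr
W = Wq + 1/μ = 0.004565 + 0.06057 = 0.06513 hr

Final: 0.06513 hr


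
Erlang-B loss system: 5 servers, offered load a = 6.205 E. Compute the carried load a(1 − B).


B(5,6.205) = 0.374476 (Erlang-B)
Carried load = a(1 − B) = 6.205·(1 − 0.374476) = 6.205·0.625524 = 3.8814 E

Final: 3.8814 Erlangs


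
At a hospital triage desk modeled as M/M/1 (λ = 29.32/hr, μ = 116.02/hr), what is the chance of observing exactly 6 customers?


ρ = 29.32/116.02 = 0.2527
P_n = (1−ρ)·ρ^n = (1 − 0.2527)·0.2527^6 = 0.7473·0.0002605 = 0.0001947

Final: 0.0001947


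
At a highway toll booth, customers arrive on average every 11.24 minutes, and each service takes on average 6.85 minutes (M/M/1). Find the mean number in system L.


λ = 60/11.24 = 5.3381 /hr
μ = 60/6.85 = 8.7591 /hr
ρ = λ/μ = 5.3381/8.7591 = 0.6094
L = ρ/(1−ρ) = 0.6094/0.3906 = 1.5604

Final: 1.5604


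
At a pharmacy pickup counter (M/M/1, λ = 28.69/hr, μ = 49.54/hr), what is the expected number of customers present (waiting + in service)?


ρ = λ/μ = 28.69/49.54 = 0.5791
L = ρ/(1−ρ) = 0.5791/(1 − 0.5791) = 0.5791/0.4209 = 1.3760

Final: 1.3760


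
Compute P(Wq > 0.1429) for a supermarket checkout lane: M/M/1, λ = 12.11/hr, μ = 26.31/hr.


ρ = 12.11/26.31 = 0.4603
P(Wq > t) = ρ·e^{−(μ−λ)t} = 0.4603·e^{−2.0292}
= 0.4603·0.131443 = 0.060501

Final: 0.060501


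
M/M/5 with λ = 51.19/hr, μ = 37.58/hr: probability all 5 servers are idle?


a = λ/μ = 51.19/37.58 = 1.3622; ρ = a/c = 0.2724
Σ_{k=0}^{4} a^k/k! (terms k=0..4) = 1.00000 + 1.36216 + 0.92774 + 0.42124 + 0.14345 = 3.85460
Tail: a^5/(5!(1−ρ)) = 4.68966/(120·0.7276) = 0.05371
P₀ = 1/(3.85460 + 0.05371) = 1/3.90831 = 0.255865

Final: 0.255865


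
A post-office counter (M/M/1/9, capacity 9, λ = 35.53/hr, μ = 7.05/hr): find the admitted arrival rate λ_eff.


ρ = 5.0397; P_K = (1−ρ)ρ^9/(1−ρ^10) = 0.801576
λ_eff = λ(1 − P_K) = 35.53·(1 − 0.801576) = 35.53·0.198424 = 7.0500 /hr

Final: 7.0500 /hr


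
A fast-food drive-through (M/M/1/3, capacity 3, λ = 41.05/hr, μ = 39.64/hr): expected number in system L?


ρ = 41.05/39.64 = 1.0356
L = ρ[1 − (K+1)ρ^K + Kρ^(K+1)] / [(1−ρ)(1−ρ^(K+1))]
Numerator: 1.0356·(1 − 4·1.110551 + 3·1.150054) = 0.008239
Denominator: (-0.03557)·(-0.150054) = 0.005337
L = 0.008239/0.005337 = 1.5437

Final: 1.5437


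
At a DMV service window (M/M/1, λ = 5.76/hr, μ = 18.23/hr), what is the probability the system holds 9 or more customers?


ρ = 5.76/18.23 = 0.3160
P(N ≥ n) = ρ^n = 0.3160^9 = 0.00003139

Final: 0.00003139


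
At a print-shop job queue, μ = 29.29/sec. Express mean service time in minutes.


Mean service time = 1/μ = 1/29.29 second = 0.03414 second
In minutes: 0.03414 × 0.0166667 = 0.0005690 min

Final: 0.0005690 min


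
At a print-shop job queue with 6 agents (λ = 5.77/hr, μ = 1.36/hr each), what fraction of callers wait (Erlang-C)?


a = λ/μ = 4.2426; ρ = a/6 = 0.7071
P₀ = 0.012566 (from M/M/c formula)
C(c,a) = [a^c/(c!(1−ρ))]·P₀ = [5832.05255/(720·0.2929)]·0.012566
= 27.65548·0.012566 = 0.347512

Final: 0.347512


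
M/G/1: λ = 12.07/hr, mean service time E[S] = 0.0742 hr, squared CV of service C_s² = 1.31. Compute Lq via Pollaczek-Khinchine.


ρ = λ·E[S] = 12.07·0.0742 = 0.8956
Lq = ρ²(1+C_s²)/(2(1−ρ)) = 0.8021·(1+1.31)/(2·0.1044)
= 0.8021·2.3100/0.2088 = 8.87317

Final: 8.87317


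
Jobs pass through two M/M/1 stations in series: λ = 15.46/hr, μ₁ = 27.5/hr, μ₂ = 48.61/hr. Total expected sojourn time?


Each node sees arrival rate λ = 15.46/hr (tandem ⇒ throughput preserved).
W₁ = 1/(μ₁−λ) = 1/(27.5−15.46) = 0.08306 hr
W₂ = 1/(μ₂−λ) = 1/(48.61−15.46) = 0.03017 hr
W_total = W₁ + W₂ = 0.08306 + 0.03017 = 0.11322 hr

Final: 0.11322 hr


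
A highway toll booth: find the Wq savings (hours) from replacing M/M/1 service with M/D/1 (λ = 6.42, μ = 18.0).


ρ = 6.42/18.0 = 0.3567
Wq(M/M/1) = ρ/(μ−λ) = 0.3567/11.58 = 0.03080 hr
Wq(M/D/1) = ρ/(2(μ−λ)) = 0.01540 hr
Savings = 0.03080 − 0.01540 = 0.01540 hr

Final: 0.01540 hr


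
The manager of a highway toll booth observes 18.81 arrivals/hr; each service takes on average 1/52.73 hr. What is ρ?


ρ = λ/μ = 18.81/52.73 = 0.3567

Final: 0.3567


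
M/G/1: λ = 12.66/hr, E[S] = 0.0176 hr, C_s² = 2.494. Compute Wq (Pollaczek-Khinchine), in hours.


ρ = λ·E[S] = 12.66·0.0176 = 0.2228
E[S²] = E[S]²(1+C_s²) = 0.0176²·(1+2.494) = 0.001082
Wq = λ·E[S²]/(2(1−ρ)) = 12.66·0.001082/(2·0.7772) = 0.008815 hr

Final: 0.008815 hr


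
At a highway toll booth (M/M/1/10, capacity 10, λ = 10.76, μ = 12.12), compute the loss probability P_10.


ρ = λ/μ = 10.76/12.12 = 0.8878
P_K = (1−ρ)ρ^K/(1−ρ^(K+1)) = (0.1122·0.304156)/(1 − 0.270026)
= 0.034130/0.729974 = 0.046755

Final: 0.046755


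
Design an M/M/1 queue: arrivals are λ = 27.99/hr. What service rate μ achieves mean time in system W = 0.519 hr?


W = 1/(μ−λ) ⇒ μ − λ = 1/W = 1/0.519 = 1.9268
μ = λ + 1/W = 27.99 + 1.9268 = 29.9168 per hr

Final: 29.9168 /hr


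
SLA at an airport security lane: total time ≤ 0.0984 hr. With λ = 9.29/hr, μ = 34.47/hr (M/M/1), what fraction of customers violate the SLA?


W ~ Exponential(μ−λ) for M/M/1.
μ − λ = 34.47 − 9.29 = 25.1800
P(W > t) = e^{−(μ−λ)t} = e^{−2.4777} = 0.083935

Final: 0.083935


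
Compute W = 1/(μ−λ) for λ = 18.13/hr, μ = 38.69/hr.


W = 1/(μ−λ) = 1/(38.69 − 18.13) = 1/20.56 = 0.04864 hr

Final: 0.04864 hr


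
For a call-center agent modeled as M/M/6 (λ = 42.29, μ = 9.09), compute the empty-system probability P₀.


a = λ/μ = 42.29/9.09 = 4.6524; ρ = a/c = 0.7754
Σ_{k=0}^{5} a^k/k! (terms k=0..5) = 1.00000 + 4.65237 + 10.82225 + 16.78302 + 19.52019 + 18.16301 = 70.94083
Tail: a^6/(6!(1−ρ)) = 10140.11339/(720·0.2246) = 62.70315
P₀ = 1/(70.94083 + 62.70315) = 1/133.64398 = 0.007483

Final: 0.007483


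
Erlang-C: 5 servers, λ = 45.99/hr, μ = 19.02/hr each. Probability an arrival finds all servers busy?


a = λ/μ = 2.4180; ρ = a/5 = 0.4836
P₀ = 0.087294 (from M/M/c formula)
C(c,a) = [a^c/(c!(1−ρ))]·P₀ = [82.65412/(120·0.5164)]·0.087294
= 1.33381·0.087294 = 0.116433

Final: 0.116433


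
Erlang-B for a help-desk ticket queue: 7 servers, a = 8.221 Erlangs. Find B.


B(c,a) = (a^c/c!) / Σ_{k=0}^{c} a^k/k!
a^7/7! = 503.549305
Σ terms (k=0..7): 1.00000 + 8.22100 + 33.79242 + 92.60250 + 190.32128 + 312.92625 + 428.76112 + 503.54931 = 1571.173868
B = 503.549305/1571.173868 = 0.320492

Final: 0.320492


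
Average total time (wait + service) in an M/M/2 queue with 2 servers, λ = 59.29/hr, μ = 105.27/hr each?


a = 0.5632; ρ = 0.2816; P₀ = 0.560538
Lq = P₀·a^c·ρ/(c!(1−ρ)²) = 0.04851
Wq = Lq/λ = 0.04851/59.29 = 0.0008182 hr
W = Wq + 1/μ = 0.0008182 + 0.009499 = 0.01032 hr

Final: 0.01032 hr


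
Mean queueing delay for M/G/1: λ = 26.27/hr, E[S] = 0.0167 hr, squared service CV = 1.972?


ρ = λ·E[S] = 26.27·0.0167 = 0.4387
E[S²] = E[S]²(1+C_s²) = 0.0167²·(1+1.972) = 0.0008289
Wq = λ·E[S²]/(2(1−ρ)) = 26.27·0.0008289/(2·0.5613) = 0.01940 hr

Final: 0.01940 hr


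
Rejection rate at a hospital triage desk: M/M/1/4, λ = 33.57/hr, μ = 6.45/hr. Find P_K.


ρ = λ/μ = 33.57/6.45 = 5.2047
P_K = (1−ρ)ρ^K/(1−ρ^(K+1)) = (-4.2047·733.781075)/(1 − 3819.074524)
= -3085.293449/-3818.074524 = 0.808076

Final: 0.808076


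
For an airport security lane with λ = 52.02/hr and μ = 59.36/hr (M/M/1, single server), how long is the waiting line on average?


ρ = 52.02/59.36 = 0.8763
Lq = ρ²/(1−ρ) = 0.7680/0.1237 = 6.2108

Final: 6.2108


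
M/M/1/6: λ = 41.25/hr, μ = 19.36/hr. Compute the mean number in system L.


ρ = 41.25/19.36 = 2.1307
L = ρ[1 − (K+1)ρ^K + Kρ^(K+1)] / [(1−ρ)(1−ρ^(K+1))]
Numerator: 2.1307·(1 − 7·93.564607 + 6·199.356408) = 1155.226268
Denominator: (-1.1307)·(-198.356408) = 224.277984
L = 1155.226268/224.277984 = 5.1509

Final: 5.1509


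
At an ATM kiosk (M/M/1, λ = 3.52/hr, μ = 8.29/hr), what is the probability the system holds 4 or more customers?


ρ = 3.52/8.29 = 0.4246
P(N ≥ n) = ρ^n = 0.4246^4 = 0.032505

Final: 0.032505


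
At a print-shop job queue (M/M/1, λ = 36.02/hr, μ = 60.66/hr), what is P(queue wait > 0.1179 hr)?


ρ = 36.02/60.66 = 0.5938
P(Wq > t) = ρ·e^{−(μ−λ)t} = 0.5938·e^{−2.9051}
= 0.5938·0.054746 = 0.032508

Final: 0.032508


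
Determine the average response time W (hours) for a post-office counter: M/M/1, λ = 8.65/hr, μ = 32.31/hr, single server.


W = 1/(μ−λ) = 1/(32.31 − 8.65) = 1/23.66 = 0.04227 hr

Final: 0.04227 hr


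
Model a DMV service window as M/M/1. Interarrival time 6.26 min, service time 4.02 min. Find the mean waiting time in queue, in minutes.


λ = 60/6.26 = 9.5847 /hr
μ = 60/4.02 = 14.9254 /hr
ρ = λ/μ = 9.5847/14.9254 = 0.6422
Wq = ρ/(μ−λ) = 0.6422/(14.9254−9.5847) = 0.12024 hr
In minutes: 0.12024·60 = 7.214 min

Final: 7.214 min


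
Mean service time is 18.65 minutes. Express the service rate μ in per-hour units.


μ = 1/(service time) in consistent units.
1 hour = 60 min, so μ = 60/18.65 = 3.2172 per hour

Final: 3.2172 /hr


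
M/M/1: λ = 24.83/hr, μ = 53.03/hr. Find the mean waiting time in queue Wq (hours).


ρ = 24.83/53.03 = 0.4682
Wq = ρ/(μ−λ) = 0.4682/(53.03 − 24.83) = 0.4682/28.20 = 0.01660 hr

Final: 0.01660 hr


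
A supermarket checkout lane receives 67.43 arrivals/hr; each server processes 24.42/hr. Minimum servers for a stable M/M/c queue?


Stability requires cμ > λ ⇔ c > λ/μ.
λ/μ = 67.43/24.42 = 2.7613
Minimum integer c = ⌊2.7613⌋ + 1 = 3
Check: 3·24.42 = 73.26 > 67.43, while 2·24.42 = 48.84 ≤ 67.43

Final: 3 servers


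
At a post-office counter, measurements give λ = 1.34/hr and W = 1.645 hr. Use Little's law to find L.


L = λW = 1.34·1.645 = 2.2043

Final: 2.2043


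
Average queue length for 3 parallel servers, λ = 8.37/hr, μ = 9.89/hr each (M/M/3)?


a = λ/μ = 0.8463; ρ = a/3 = 0.2821
P₀ = 0.426411
Lq = P₀·a^c·ρ / (c!·(1−ρ)²) = 0.426411·0.60616·0.2821/(6·0.51538)
= 0.02358

Final: 0.02358


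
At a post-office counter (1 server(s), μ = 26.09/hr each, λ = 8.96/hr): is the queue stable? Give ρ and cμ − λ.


Total capacity cμ = 1·26.09 = 26.09/hr
ρ = λ/(cμ) = 8.96/26.09 = 0.3434
Stable ⇔ ρ < 1: YES
Spare capacity = cμ − λ = 26.09 − 8.96 = 17.13/hr

Final: ρ = 0.3434; stable; margin = 17.13/hr


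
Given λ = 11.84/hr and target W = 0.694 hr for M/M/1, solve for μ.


W = 1/(μ−λ) ⇒ μ − λ = 1/W = 1/0.694 = 1.4409
μ = λ + 1/W = 11.84 + 1.4409 = 13.2809 per hr

Final: 13.2809 /hr


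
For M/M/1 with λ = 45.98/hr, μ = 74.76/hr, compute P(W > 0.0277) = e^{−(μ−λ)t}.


W ~ Exponential(μ−λ) for M/M/1.
μ − λ = 74.76 − 45.98 = 28.7800
P(W > t) = e^{−(μ−λ)t} = e^{−0.7972} = 0.450586

Final: 0.450586


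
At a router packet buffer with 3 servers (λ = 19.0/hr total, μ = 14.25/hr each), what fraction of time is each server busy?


ρ = λ/(cμ) = 19.0/(3·14.25) = 19.0/42.75 = 0.4444

Final: 0.4444


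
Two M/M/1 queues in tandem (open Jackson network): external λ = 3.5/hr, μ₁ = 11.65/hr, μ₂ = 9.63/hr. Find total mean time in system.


Each node sees arrival rate λ = 3.5/hr (tandem ⇒ throughput preserved).
W₁ = 1/(μ₁−λ) = 1/(11.65−3.5) = 0.12270 hr
W₂ = 1/(μ₂−λ) = 1/(9.63−3.5) = 0.16313 hr
W_total = W₁ + W₂ = 0.12270 + 0.16313 = 0.28583 hr

Final: 0.28583 hr


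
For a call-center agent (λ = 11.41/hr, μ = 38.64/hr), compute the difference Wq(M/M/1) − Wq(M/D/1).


ρ = 11.41/38.64 = 0.2953
Wq(M/M/1) = ρ/(μ−λ) = 0.2953/27.23 = 0.01084 hr
Wq(M/D/1) = ρ/(2(μ−λ)) = 0.005422 hr
Savings = 0.01084 − 0.005422 = 0.005422 hr

Final: 0.005422 hr


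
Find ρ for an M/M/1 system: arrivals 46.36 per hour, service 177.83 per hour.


ρ = λ/μ = 46.36/177.83 = 0.2607

Final: 0.2607


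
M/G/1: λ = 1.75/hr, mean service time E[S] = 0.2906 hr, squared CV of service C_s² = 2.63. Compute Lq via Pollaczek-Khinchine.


ρ = λ·E[S] = 1.75·0.2906 = 0.5086
Lq = ρ²(1+C_s²)/(2(1−ρ)) = 0.2586·(1+2.63)/(2·0.4914)
= 0.2586·3.6300/0.9829 = 0.95513

Final: 0.95513


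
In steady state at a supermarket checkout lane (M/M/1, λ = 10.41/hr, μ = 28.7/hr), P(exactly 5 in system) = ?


ρ = 10.41/28.7 = 0.3627
P_n = (1−ρ)·ρ^n = (1 − 0.3627)·0.3627^5 = 0.6373·0.006278 = 0.004001

Final: 0.004001


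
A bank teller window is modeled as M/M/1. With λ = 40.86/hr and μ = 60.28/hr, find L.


ρ = λ/μ = 40.86/60.28 = 0.6778
L = ρ/(1−ρ) = 0.6778/(1 − 0.6778) = 0.6778/0.3222 = 2.1040

Final: 2.1040


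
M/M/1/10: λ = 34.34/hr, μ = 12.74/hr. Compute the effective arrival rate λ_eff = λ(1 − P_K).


ρ = 2.6954; P_K = (1−ρ)ρ^10/(1−ρ^11) = 0.629016
λ_eff = λ(1 − P_K) = 34.34·(1 − 0.629016) = 34.34·0.370984 = 12.7396 /hr

Final: 12.7396 /hr


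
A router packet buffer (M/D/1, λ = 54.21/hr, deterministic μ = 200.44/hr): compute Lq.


ρ = 54.21/200.44 = 0.2705
M/D/1: Lq = ρ²/(2(1−ρ)) = 0.07315/(2·0.7295) = 0.05013

Final: 0.05013


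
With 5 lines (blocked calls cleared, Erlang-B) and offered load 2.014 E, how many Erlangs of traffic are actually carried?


B(5,2.014) = 0.037491 (Erlang-B)
Carried load = a(1 − B) = 2.014·(1 − 0.037491) = 2.014·0.962509 = 1.9385 E

Final: 1.9385 Erlangs


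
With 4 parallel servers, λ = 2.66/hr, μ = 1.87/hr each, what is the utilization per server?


ρ = λ/(cμ) = 2.66/(4·1.87) = 2.66/7.48 = 0.3556

Final: 0.3556


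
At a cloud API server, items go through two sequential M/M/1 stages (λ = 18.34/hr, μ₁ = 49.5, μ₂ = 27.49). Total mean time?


Each node sees arrival rate λ = 18.34/hr (tandem ⇒ throughput preserved).
W₁ = 1/(μ₁−λ) = 1/(49.5−18.34) = 0.03209 hr
W₂ = 1/(μ₂−λ) = 1/(27.49−18.34) = 0.10929 hr
W_total = W₁ + W₂ = 0.03209 + 0.10929 = 0.14138 hr

Final: 0.14138 hr


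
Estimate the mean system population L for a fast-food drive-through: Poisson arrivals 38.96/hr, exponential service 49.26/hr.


ρ = λ/μ = 38.96/49.26 = 0.7909
L = ρ/(1−ρ) = 0.7909/(1 − 0.7909) = 0.7909/0.2091 = 3.7825

Final: 3.7825


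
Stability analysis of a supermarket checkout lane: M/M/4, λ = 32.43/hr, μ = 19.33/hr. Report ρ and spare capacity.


Total capacity cμ = 4·19.33 = 77.32/hr
ρ = λ/(cμ) = 32.43/77.32 = 0.4194
Stable ⇔ ρ < 1: YES
Spare capacity = cμ − λ = 77.32 − 32.43 = 44.89/hr

Final: ρ = 0.4194; stable; margin = 44.89/hr


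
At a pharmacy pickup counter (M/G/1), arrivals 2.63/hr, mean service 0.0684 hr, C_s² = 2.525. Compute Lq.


ρ = λ·E[S] = 2.63·0.0684 = 0.1799
Lq = ρ²(1+C_s²)/(2(1−ρ)) = 0.03236·(1+2.525)/(2·0.8201)
= 0.03236·3.5250/1.6402 = 0.06955

Final: 0.06955


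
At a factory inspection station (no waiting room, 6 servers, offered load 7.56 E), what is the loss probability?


B(c,a) = (a^c/c!) / Σ_{k=0}^{c} a^k/k!
a^6/6! = 259.297468
Σ terms (k=0..6): 1.00000 + 7.56000 + 28.57680 + 72.01354 + 136.10558 + 205.79164 + 259.29747 = 710.345029
B = 259.297468/710.345029 = 0.365030

Final: 0.365030


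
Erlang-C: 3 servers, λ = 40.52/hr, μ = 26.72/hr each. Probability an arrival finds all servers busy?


a = λ/μ = 1.5165; ρ = a/3 = 0.5055
P₀ = 0.206540 (from M/M/c formula)
C(c,a) = [a^c/(c!(1−ρ))]·P₀ = [3.48738/(6·0.4945)]·0.206540
= 1.17536·0.206540 = 0.242760

Final: 0.242760


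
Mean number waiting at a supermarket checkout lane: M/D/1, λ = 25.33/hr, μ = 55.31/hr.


ρ = 25.33/55.31 = 0.4580
M/D/1: Lq = ρ²/(2(1−ρ)) = 0.2097/(2·0.5420) = 0.19347

Final: 0.19347


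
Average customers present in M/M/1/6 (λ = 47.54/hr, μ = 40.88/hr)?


ρ = 47.54/40.88 = 1.1629
L = ρ[1 − (K+1)ρ^K + Kρ^(K+1)] / [(1−ρ)(1−ρ^(K+1))]
Numerator: 1.1629·(1 − 7·2.473374 + 6·2.876326) = 1.098184
Denominator: (-0.1629)·(-1.876326) = 0.305683
L = 1.098184/0.305683 = 3.5926

Final: 3.5926


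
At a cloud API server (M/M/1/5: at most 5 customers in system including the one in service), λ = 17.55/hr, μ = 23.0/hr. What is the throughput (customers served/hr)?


ρ = 0.7630; P_K = (1−ρ)ρ^5/(1−ρ^6) = 0.076367
λ_eff = λ(1 − P_K) = 17.55·(1 − 0.076367) = 17.55·0.923633 = 16.2098 /hr

Final: 16.2098 /hr


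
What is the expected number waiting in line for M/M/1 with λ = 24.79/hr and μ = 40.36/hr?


ρ = 24.79/40.36 = 0.6142
Lq = ρ²/(1−ρ) = 0.3773/0.3858 = 0.9779

Final: 0.9779


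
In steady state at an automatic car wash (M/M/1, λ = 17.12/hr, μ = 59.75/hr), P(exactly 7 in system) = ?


ρ = 17.12/59.75 = 0.2865
P_n = (1−ρ)·ρ^n = (1 − 0.2865)·0.2865^7 = 0.7135·0.0001585 = 0.0001131

Final: 0.0001131


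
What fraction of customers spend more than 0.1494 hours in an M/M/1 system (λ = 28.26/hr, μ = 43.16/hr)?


W ~ Exponential(μ−λ) for M/M/1.
μ − λ = 43.16 − 28.26 = 14.9000
P(W > t) = e^{−(μ−λ)t} = e^{−2.2261} = 0.107953

Final: 0.107953


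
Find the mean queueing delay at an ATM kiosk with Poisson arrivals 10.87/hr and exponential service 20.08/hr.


ρ = 10.87/20.08 = 0.5413
Wq = ρ/(μ−λ) = 0.5413/(20.08 − 10.87) = 0.5413/9.21 = 0.05878 hr

Final: 0.05878 hr


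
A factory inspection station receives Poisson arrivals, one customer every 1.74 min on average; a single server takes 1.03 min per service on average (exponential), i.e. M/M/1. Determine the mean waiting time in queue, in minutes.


λ = 60/1.74 = 34.4828 /hr
μ = 60/1.03 = 58.2524 /hr
ρ = λ/μ = 34.4828/58.2524 = 0.5920
Wq = ρ/(μ−λ) = 0.5920/(58.2524−34.4828) = 0.02490 hr
In minutes: 0.02490·60 = 1.494 min

Final: 1.494 min


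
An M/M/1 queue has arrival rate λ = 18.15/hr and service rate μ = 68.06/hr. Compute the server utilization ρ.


ρ = λ/μ = 18.15/68.06 = 0.2667

Final: 0.2667


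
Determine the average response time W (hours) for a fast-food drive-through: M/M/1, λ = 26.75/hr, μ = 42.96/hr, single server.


W = 1/(μ−λ) = 1/(42.96 − 26.75) = 1/16.21 = 0.06169 hr

Final: 0.06169 hr


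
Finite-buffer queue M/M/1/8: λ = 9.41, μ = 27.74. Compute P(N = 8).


ρ = λ/μ = 9.41/27.74 = 0.3392
P_K = (1−ρ)ρ^K/(1−ρ^(K+1)) = (0.6608·0.0001753)/(1 − 0.00005948)
= 0.0001159/0.999941 = 0.0001159

Final: 0.0001159


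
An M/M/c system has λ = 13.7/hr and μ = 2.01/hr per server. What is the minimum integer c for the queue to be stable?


Stability requires cμ > λ ⇔ c > λ/μ.
λ/μ = 13.7/2.01 = 6.8159
Minimum integer c = ⌊6.8159⌋ + 1 = 7
Check: 7·2.01 = 14.07 > 13.7, while 6·2.01 = 12.06 ≤ 13.7

Final: 7 servers


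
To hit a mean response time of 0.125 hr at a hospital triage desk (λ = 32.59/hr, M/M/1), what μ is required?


W = 1/(μ−λ) ⇒ μ − λ = 1/W = 1/0.125 = 8.0000
μ = λ + 1/W = 32.59 + 8.0000 = 40.5900 per hr

Final: 40.5900 /hr


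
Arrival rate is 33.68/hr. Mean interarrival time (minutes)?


Mean interarrival time = 1/λ = 1/33.68 hour = 0.02969 hour
In minutes: 0.02969 × 60 = 1.7815 min

Final: 1.7815 min


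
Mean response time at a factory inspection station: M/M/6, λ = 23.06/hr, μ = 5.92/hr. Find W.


a = 3.8953; ρ = 0.6492; P₀ = 0.018787
Lq = P₀·a^c·ρ/(c!(1−ρ)²) = 0.48088
Wq = Lq/λ = 0.48088/23.06 = 0.02085 hr
W = Wq + 1/μ = 0.02085 + 0.16892 = 0.18977 hr

Final: 0.18977 hr


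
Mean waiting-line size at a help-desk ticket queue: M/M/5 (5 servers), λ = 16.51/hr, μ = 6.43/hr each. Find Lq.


a = λ/μ = 2.5677; ρ = a/5 = 0.5135
P₀ = 0.074581
Lq = P₀·a^c·ρ / (c!·(1−ρ)²) = 0.074581·111.60419·0.5135/(120·0.23665)
= 0.15052

Final: 0.15052


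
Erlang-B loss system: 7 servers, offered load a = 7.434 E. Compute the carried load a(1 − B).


B(7,7.434) = 0.275280 (Erlang-B)
Carried load = a(1 − B) = 7.434·(1 − 0.275280) = 7.434·0.724720 = 5.3876 E

Final: 5.3876 Erlangs


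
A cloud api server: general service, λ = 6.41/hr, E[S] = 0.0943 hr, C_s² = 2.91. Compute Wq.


ρ = λ·E[S] = 6.41·0.0943 = 0.6045
E[S²] = E[S]²(1+C_s²) = 0.0943²·(1+2.91) = 0.034770
Wq = λ·E[S²]/(2(1−ρ)) = 6.41·0.034770/(2·0.3955) = 0.28174 hr

Final: 0.28174 hr


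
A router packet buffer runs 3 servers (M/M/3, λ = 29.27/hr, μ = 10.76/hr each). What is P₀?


a = λ/μ = 29.27/10.76 = 2.7203; ρ = a/c = 0.9068
Σ_{k=0}^{2} a^k/k! (terms k=0..2) = 1.00000 + 2.72026 + 3.69991 = 7.42017
Tail: a^3/(3!(1−ρ)) = 20.12942/(6·0.09325) = 35.97884
P₀ = 1/(7.42017 + 35.97884) = 1/43.39901 = 0.023042

Final: 0.023042


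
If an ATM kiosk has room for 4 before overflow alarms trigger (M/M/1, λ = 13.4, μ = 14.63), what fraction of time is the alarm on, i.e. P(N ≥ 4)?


ρ = 13.4/14.63 = 0.9159
P(N ≥ n) = ρ^n = 0.9159^4 = 0.703788

Final: 0.703788


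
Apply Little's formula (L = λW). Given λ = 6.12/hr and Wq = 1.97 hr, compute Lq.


Lq = λWq = 6.12·1.97 = 12.0564

Final: 12.0564


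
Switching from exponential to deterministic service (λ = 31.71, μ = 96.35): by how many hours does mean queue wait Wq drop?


ρ = 31.71/96.35 = 0.3291
Wq(M/M/1) = ρ/(μ−λ) = 0.3291/64.64 = 0.005091 hr
Wq(M/D/1) = ρ/(2(μ−λ)) = 0.002546 hr
Savings = 0.005091 − 0.002546 = 0.002546 hr

Final: 0.002546 hr


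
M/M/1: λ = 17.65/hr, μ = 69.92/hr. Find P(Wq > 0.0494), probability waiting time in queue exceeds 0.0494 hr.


ρ = 17.65/69.92 = 0.2524
P(Wq > t) = ρ·e^{−(μ−λ)t} = 0.2524·e^{−2.5821}
= 0.2524·0.075612 = 0.019087

Final: 0.019087


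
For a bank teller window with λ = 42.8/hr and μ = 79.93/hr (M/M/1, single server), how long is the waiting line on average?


ρ = 42.8/79.93 = 0.5355
Lq = ρ²/(1−ρ) = 0.2867/0.4645 = 0.6172

Final: 0.6172


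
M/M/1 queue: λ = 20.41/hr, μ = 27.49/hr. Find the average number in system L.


ρ = λ/μ = 20.41/27.49 = 0.7425
L = ρ/(1−ρ) = 0.7425/(1 − 0.7425) = 0.7425/0.2575 = 2.8828

Final: 2.8828


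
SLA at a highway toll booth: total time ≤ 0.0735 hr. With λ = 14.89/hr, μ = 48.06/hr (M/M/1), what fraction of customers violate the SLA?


W ~ Exponential(μ−λ) for M/M/1.
μ − λ = 48.06 − 14.89 = 33.1700
P(W > t) = e^{−(μ−λ)t} = e^{−2.4380} = 0.087336

Final: 0.087336


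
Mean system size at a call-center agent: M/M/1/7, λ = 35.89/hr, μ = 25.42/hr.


ρ = 35.89/25.42 = 1.4119
L = ρ[1 − (K+1)ρ^K + Kρ^(K+1)] / [(1−ρ)(1−ρ^(K+1))]
Numerator: 1.4119·(1 − 8·11.183697 + 7·15.790042) = 31.147102
Denominator: (-0.4119)·(-14.790042) = 6.091729
L = 31.147102/6.091729 = 5.1130

Final: 5.1130


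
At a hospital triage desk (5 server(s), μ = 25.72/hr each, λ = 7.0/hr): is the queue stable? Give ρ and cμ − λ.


Total capacity cμ = 5·25.72 = 128.60/hr
ρ = λ/(cμ) = 7.0/128.60 = 0.05443
Stable ⇔ ρ < 1: YES
Spare capacity = cμ − λ = 128.60 − 7.0 = 121.60/hr

Final: ρ = 0.05443; stable; margin = 121.60/hr


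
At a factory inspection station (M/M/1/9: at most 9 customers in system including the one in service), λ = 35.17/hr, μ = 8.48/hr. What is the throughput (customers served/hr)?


ρ = 4.1474; P_K = (1−ρ)ρ^9/(1−ρ^10) = 0.758886
λ_eff = λ(1 − P_K) = 35.17·(1 − 0.758886) = 35.17·0.241114 = 8.4800 /hr

Final: 8.4800 /hr


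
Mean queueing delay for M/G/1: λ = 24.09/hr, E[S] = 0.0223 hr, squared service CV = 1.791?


ρ = λ·E[S] = 24.09·0.0223 = 0.5372
E[S²] = E[S]²(1+C_s²) = 0.0223²·(1+1.791) = 0.001388
Wq = λ·E[S²]/(2(1−ρ)) = 24.09·0.001388/(2·0.4628) = 0.03612 hr

Final: 0.03612 hr


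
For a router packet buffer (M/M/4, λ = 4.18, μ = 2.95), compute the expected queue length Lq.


a = λ/μ = 1.4169; ρ = a/4 = 0.3542
P₀ = 0.240670
Lq = P₀·a^c·ρ / (c!·(1−ρ)²) = 0.240670·4.03104·0.3542/(24·0.41701)
= 0.03434

Final: 0.03434


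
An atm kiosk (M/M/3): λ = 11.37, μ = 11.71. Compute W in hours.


a = 0.9710; ρ = 0.3237; P₀ = 0.374823
Lq = P₀·a^c·ρ/(c!(1−ρ)²) = 0.04046
Wq = Lq/λ = 0.04046/11.37 = 0.003559 hr
W = Wq + 1/μ = 0.003559 + 0.08540 = 0.08896 hr

Final: 0.08896 hr


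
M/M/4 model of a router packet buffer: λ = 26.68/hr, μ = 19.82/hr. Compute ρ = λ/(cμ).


ρ = λ/(cμ) = 26.68/(4·19.82) = 26.68/79.28 = 0.3365

Final: 0.3365


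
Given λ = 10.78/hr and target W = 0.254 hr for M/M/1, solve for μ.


W = 1/(μ−λ) ⇒ μ − λ = 1/W = 1/0.254 = 3.9370
μ = λ + 1/W = 10.78 + 3.9370 = 14.7170 per hr

Final: 14.7170 /hr


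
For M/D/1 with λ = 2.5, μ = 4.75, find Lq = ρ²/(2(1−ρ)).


ρ = 2.5/4.75 = 0.5263
M/D/1: Lq = ρ²/(2(1−ρ)) = 0.2770/(2·0.4737) = 0.29240

Final: 0.29240


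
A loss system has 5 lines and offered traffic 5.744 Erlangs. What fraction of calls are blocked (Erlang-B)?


B(c,a) = (a^c/c!) / Σ_{k=0}^{c} a^k/k!
a^5/5! = 52.106381
Σ terms (k=0..5): 1.00000 + 5.74400 + 16.49677 + 31.58581 + 45.35723 + 52.10638 = 152.290186
B = 52.106381/152.290186 = 0.342152

Final: 0.342152


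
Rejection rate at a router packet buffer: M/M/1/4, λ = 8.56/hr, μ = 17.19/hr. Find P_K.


ρ = λ/μ = 8.56/17.19 = 0.4980
P_K = (1−ρ)ρ^K/(1−ρ^(K+1)) = (0.5020·0.061488)/(1 − 0.030619)
= 0.030869/0.969381 = 0.031844

Final: 0.031844


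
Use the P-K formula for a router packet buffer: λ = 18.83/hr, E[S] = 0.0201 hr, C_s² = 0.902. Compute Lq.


ρ = λ·E[S] = 18.83·0.0201 = 0.3785
Lq = ρ²(1+C_s²)/(2(1−ρ)) = 0.1432·(1+0.902)/(2·0.6215)
= 0.1432·1.9020/1.2430 = 0.21919

Final: 0.21919


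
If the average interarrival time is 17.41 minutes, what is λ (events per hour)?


λ = 1/(interarrival time) in consistent units.
1 hour = 60 min, so λ = 60/17.41 = 3.4463 per hour

Final: 3.4463 /hr


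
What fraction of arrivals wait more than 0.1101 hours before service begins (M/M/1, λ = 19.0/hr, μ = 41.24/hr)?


ρ = 19.0/41.24 = 0.4607
P(Wq > t) = ρ·e^{−(μ−λ)t} = 0.4607·e^{−2.4486}
= 0.4607·0.086412 = 0.039812

Final: 0.039812


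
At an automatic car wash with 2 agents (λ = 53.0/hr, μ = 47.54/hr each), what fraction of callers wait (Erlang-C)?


a = λ/μ = 1.1149; ρ = a/2 = 0.5574
P₀ = 0.284171 (from M/M/c formula)
C(c,a) = [a^c/(c!(1−ρ))]·P₀ = [1.24289/(2·0.4426)]·0.284171
= 1.40416·0.284171 = 0.399021

Final: 0.399021


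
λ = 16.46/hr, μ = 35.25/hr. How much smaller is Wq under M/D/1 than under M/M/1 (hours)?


ρ = 16.46/35.25 = 0.4670
Wq(M/M/1) = ρ/(μ−λ) = 0.4670/18.79 = 0.02485 hr
Wq(M/D/1) = ρ/(2(μ−λ)) = 0.01243 hr
Savings = 0.02485 − 0.01243 = 0.01243 hr

Final: 0.01243 hr


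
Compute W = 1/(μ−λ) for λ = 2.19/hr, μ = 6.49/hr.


W = 1/(μ−λ) = 1/(6.49 − 2.19) = 1/4.30 = 0.2326 hr

Final: 0.2326 hr


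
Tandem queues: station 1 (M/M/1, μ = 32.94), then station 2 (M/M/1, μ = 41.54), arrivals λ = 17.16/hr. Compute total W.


Each node sees arrival rate λ = 17.16/hr (tandem ⇒ throughput preserved).
W₁ = 1/(μ₁−λ) = 1/(32.94−17.16) = 0.06337 hr
W₂ = 1/(μ₂−λ) = 1/(41.54−17.16) = 0.04102 hr
W_total = W₁ + W₂ = 0.06337 + 0.04102 = 0.10439 hr

Final: 0.10439 hr


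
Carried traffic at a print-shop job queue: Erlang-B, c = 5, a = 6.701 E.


B(5,6.701) = 0.406610 (Erlang-B)
Carried load = a(1 − B) = 6.701·(1 − 0.406610) = 6.701·0.593390 = 3.9763 E

Final: 3.9763 Erlangs


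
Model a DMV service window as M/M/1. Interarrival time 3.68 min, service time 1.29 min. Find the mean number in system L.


λ = 60/3.68 = 16.3043 /hr
μ = 60/1.29 = 46.5116 /hr
ρ = λ/μ = 16.3043/46.5116 = 0.3505
L = ρ/(1−ρ) = 0.3505/0.6495 = 0.5397

Final: 0.5397


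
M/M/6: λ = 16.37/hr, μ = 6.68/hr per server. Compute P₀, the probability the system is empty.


a = λ/μ = 16.37/6.68 = 2.4506; ρ = a/c = 0.4084
Σ_{k=0}^{5} a^k/k! (terms k=0..5) = 1.00000 + 2.45060 + 3.00272 + 2.45282 + 1.50272 + 0.73651 = 11.14536
Tail: a^6/(6!(1−ρ)) = 216.58746/(720·0.5916) = 0.50851
P₀ = 1/(11.14536 + 0.50851) = 1/11.65387 = 0.085808

Final: 0.085808


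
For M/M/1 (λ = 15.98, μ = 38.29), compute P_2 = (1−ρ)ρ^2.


ρ = 15.98/38.29 = 0.4173
P_n = (1−ρ)·ρ^n = (1 − 0.4173)·0.4173^2 = 0.5827·0.174174 = 0.101484

Final: 0.101484


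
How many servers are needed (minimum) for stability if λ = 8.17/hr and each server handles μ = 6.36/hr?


Stability requires cμ > λ ⇔ c > λ/μ.
λ/μ = 8.17/6.36 = 1.2846
Minimum integer c = ⌊1.2846⌋ + 1 = 2
Check: 2·6.36 = 12.72 > 8.17, while 1·6.36 = 6.36 ≤ 8.17

Final: 2 servers


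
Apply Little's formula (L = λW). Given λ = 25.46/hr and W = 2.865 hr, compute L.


L = λW = 25.46·2.865 = 72.9429

Final: 72.9429


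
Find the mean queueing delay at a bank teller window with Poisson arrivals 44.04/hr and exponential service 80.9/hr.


ρ = 44.04/80.9 = 0.5444
Wq = ρ/(μ−λ) = 0.5444/(80.9 − 44.04) = 0.5444/36.86 = 0.01477 hr

Final: 0.01477 hr


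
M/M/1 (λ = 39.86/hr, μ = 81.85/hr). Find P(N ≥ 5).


ρ = 39.86/81.85 = 0.4870
P(N ≥ n) = ρ^n = 0.4870^5 = 0.027390

Final: 0.027390


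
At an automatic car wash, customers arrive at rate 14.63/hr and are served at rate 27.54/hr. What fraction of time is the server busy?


ρ = λ/μ = 14.63/27.54 = 0.5312

Final: 0.5312


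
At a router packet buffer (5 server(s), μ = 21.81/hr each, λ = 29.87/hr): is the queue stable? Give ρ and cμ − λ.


Total capacity cμ = 5·21.81 = 109.05/hr
ρ = λ/(cμ) = 29.87/109.05 = 0.2739
Stable ⇔ ρ < 1: YES
Spare capacity = cμ − λ = 109.05 − 29.87 = 79.18/hr

Final: ρ = 0.2739; stable; margin = 79.18/hr


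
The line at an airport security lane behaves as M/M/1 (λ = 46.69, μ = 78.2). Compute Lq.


ρ = 46.69/78.2 = 0.5971
Lq = ρ²/(1−ρ) = 0.3565/0.4029 = 0.8847

Final: 0.8847


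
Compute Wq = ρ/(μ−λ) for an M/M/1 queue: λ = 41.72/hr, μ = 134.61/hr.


ρ = 41.72/134.61 = 0.3099
Wq = ρ/(μ−λ) = 0.3099/(134.61 − 41.72) = 0.3099/92.89 = 0.003337 hr

Final: 0.003337 hr


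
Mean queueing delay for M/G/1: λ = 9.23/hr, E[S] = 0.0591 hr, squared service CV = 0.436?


ρ = λ·E[S] = 9.23·0.0591 = 0.5455
E[S²] = E[S]²(1+C_s²) = 0.0591²·(1+0.436) = 0.005016
Wq = λ·E[S²]/(2(1−ρ)) = 9.23·0.005016/(2·0.4545) = 0.05093 hr

Final: 0.05093 hr


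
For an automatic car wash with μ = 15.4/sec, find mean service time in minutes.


Mean service time = 1/μ = 1/15.4 second = 0.06494 second
In minutes: 0.06494 × 0.0166667 = 0.001082 min

Final: 0.001082 min


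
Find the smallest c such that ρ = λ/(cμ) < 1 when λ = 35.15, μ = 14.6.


Stability requires cμ > λ ⇔ c > λ/μ.
λ/μ = 35.15/14.6 = 2.4075
Minimum integer c = ⌊2.4075⌋ + 1 = 3
Check: 3·14.6 = 43.80 > 35.15, while 2·14.6 = 29.20 ≤ 35.15

Final: 3 servers


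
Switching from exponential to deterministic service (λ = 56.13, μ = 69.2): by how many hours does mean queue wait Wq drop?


ρ = 56.13/69.2 = 0.8111
Wq(M/M/1) = ρ/(μ−λ) = 0.8111/13.07 = 0.06206 hr
Wq(M/D/1) = ρ/(2(μ−λ)) = 0.03103 hr
Savings = 0.06206 − 0.03103 = 0.03103 hr

Final: 0.03103 hr


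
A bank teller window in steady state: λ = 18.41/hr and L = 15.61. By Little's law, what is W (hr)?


W = L/λ = 15.61/18.41 = 0.8479 hr

Final: 0.8479 hr


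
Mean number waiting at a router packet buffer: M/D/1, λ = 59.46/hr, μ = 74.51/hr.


ρ = 59.46/74.51 = 0.7980
M/D/1: Lq = ρ²/(2(1−ρ)) = 0.6368/(2·0.2020) = 1.57641

Final: 1.57641


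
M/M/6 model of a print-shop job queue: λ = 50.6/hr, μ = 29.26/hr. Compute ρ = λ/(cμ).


ρ = λ/(cμ) = 50.6/(6·29.26) = 50.6/175.56 = 0.2882

Final: 0.2882


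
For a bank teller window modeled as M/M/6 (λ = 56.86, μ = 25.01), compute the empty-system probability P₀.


a = λ/μ = 56.86/25.01 = 2.2735; ρ = a/c = 0.3789
Σ_{k=0}^{5} a^k/k! (terms k=0..5) = 1.00000 + 2.27349 + 2.58438 + 1.95852 + 1.11317 + 0.50616 = 9.43572
Tail: a^6/(6!(1−ρ)) = 138.08897/(720·0.6211) = 0.30880
P₀ = 1/(9.43572 + 0.30880) = 1/9.74452 = 0.102622

Final: 0.102622


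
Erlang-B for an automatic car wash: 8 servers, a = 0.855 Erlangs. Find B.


B(c,a) = (a^c/c!) / Σ_{k=0}^{c} a^k/k!
a^8/8! = 0.000007083
Σ terms (k=0..8): 1.00000 + 0.85500 + 0.36551 + 0.10417 + 0.02227 + 0.003808 + 0.0005426 + 0.00006627 + 0.000007083 = 2.351374
B = 0.000007083/2.351374 = 0.000003012

Final: 0.000003012


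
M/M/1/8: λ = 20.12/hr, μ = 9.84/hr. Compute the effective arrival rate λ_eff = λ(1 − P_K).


ρ = 2.0447; P_K = (1−ρ)ρ^8/(1−ρ^9) = 0.511754
λ_eff = λ(1 − P_K) = 20.12·(1 − 0.511754) = 20.12·0.488246 = 9.8235 /hr

Final: 9.8235 /hr


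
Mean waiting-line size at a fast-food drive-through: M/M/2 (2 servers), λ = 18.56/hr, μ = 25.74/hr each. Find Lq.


a = λ/μ = 0.7211; ρ = a/2 = 0.3605
P₀ = 0.470017
Lq = P₀·a^c·ρ / (c!·(1−ρ)²) = 0.470017·0.51992·0.3605/(2·0.40892)
= 0.10773

Final: 0.10773


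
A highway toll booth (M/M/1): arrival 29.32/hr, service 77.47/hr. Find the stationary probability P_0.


ρ = 29.32/77.47 = 0.3785
P_n = (1−ρ)·ρ^n = (1 − 0.3785)·0.3785^0 = 0.6215·1.000000 = 0.621531

Final: 0.621531


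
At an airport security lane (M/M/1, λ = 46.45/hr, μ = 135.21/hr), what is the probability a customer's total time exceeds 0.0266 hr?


W ~ Exponential(μ−λ) for M/M/1.
μ − λ = 135.21 − 46.45 = 88.7600
P(W > t) = e^{−(μ−λ)t} = e^{−2.3610} = 0.094324

Final: 0.094324


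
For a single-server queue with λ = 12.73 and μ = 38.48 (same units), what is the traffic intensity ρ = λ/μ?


ρ = λ/μ = 12.73/38.48 = 0.3308

Final: 0.3308


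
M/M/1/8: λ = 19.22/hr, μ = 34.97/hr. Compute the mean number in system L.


ρ = 19.22/34.97 = 0.5496
L = ρ[1 − (K+1)ρ^K + Kρ^(K+1)] / [(1−ρ)(1−ρ^(K+1))]
Numerator: 0.5496·(1 − 9·0.008326 + 8·0.004576) = 0.528549
Denominator: (0.4504)·(0.995424) = 0.448325
L = 0.528549/0.448325 = 1.1789

Final: 1.1789


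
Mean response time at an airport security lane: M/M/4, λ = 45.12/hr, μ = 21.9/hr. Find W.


a = 2.0603; ρ = 0.5151; P₀ = 0.122125
Lq = P₀·a^c·ρ/(c!(1−ρ)²) = 0.20082
Wq = Lq/λ = 0.20082/45.12 = 0.004451 hr
W = Wq + 1/μ = 0.004451 + 0.04566 = 0.05011 hr

Final: 0.05011 hr


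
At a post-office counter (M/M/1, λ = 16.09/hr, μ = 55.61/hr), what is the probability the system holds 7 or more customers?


ρ = 16.09/55.61 = 0.2893
P(N ≥ n) = ρ^n = 0.2893^7 = 0.0001698

Final: 0.0001698


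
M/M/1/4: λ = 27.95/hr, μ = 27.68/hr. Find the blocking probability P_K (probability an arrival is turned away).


ρ = λ/μ = 27.95/27.68 = 1.0098
P_K = (1−ρ)ρ^K/(1−ρ^(K+1)) = (-0.009754·1.039592)/(1 − 1.049732)
= -0.010141/-0.049732 = 0.203902

Final: 0.203902


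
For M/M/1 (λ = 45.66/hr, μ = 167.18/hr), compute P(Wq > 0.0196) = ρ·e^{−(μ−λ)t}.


ρ = 45.66/167.18 = 0.2731
P(Wq > t) = ρ·e^{−(μ−λ)t} = 0.2731·e^{−2.3818}
= 0.2731·0.092385 = 0.025232

Final: 0.025232


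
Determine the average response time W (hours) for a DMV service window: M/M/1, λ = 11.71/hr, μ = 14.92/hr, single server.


W = 1/(μ−λ) = 1/(14.92 − 11.71) = 1/3.21 = 0.3115 hr

Final: 0.3115 hr


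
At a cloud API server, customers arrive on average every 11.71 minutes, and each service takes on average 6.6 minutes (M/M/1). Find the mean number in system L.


λ = 60/11.71 = 5.1238 /hr
μ = 60/6.6 = 9.0909 /hr
ρ = λ/μ = 5.1238/9.0909 = 0.5636
L = ρ/(1−ρ) = 0.5636/0.4364 = 1.2916

Final: 1.2916


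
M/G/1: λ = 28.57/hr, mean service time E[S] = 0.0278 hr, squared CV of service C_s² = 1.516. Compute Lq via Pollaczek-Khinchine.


ρ = λ·E[S] = 28.57·0.0278 = 0.7942
Lq = ρ²(1+C_s²)/(2(1−ρ)) = 0.6308·(1+1.516)/(2·0.2058)
= 0.6308·2.5160/0.4115 = 3.85694

Final: 3.85694


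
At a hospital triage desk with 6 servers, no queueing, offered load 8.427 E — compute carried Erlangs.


B(6,8.427) = 0.412319 (Erlang-B)
Carried load = a(1 − B) = 8.427·(1 − 0.412319) = 8.427·0.587681 = 4.9524 E

Final: 4.9524 Erlangs


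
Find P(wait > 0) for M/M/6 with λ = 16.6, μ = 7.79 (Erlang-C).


a = λ/μ = 2.1309; ρ = a/6 = 0.3552
P₀ = 0.118468 (from M/M/c formula)
C(c,a) = [a^c/(c!(1−ρ))]·P₀ = [93.63189/(720·0.6448)]·0.118468
= 0.20167·0.118468 = 0.023891

Final: 0.023891


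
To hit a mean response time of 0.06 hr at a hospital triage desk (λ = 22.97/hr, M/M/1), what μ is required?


W = 1/(μ−λ) ⇒ μ − λ = 1/W = 1/0.06 = 16.6667
μ = λ + 1/W = 22.97 + 16.6667 = 39.6367 per hr

Final: 39.6367 /hr


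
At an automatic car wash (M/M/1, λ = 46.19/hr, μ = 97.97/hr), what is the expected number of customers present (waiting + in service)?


ρ = λ/μ = 46.19/97.97 = 0.4715
L = ρ/(1−ρ) = 0.4715/(1 − 0.4715) = 0.4715/0.5285 = 0.8920

Final: 0.8920


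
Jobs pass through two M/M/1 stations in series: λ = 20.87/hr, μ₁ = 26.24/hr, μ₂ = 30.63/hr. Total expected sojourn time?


Each node sees arrival rate λ = 20.87/hr (tandem ⇒ throughput preserved).
W₁ = 1/(μ₁−λ) = 1/(26.24−20.87) = 0.18622 hr
W₂ = 1/(μ₂−λ) = 1/(30.63−20.87) = 0.10246 hr
W_total = W₁ + W₂ = 0.18622 + 0.10246 = 0.28868 hr

Final: 0.28868 hr


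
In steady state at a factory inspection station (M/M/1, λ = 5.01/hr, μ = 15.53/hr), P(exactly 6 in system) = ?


ρ = 5.01/15.53 = 0.3226
P_n = (1−ρ)·ρ^n = (1 − 0.3226)·0.3226^6 = 0.6774·0.001127 = 0.0007636

Final: 0.0007636


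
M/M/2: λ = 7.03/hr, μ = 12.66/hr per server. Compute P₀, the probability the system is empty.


a = λ/μ = 7.03/12.66 = 0.5553; ρ = a/c = 0.2776
Σ_{k=0}^{1} a^k/k! (terms k=0..1) = 1.00000 + 0.55529 = 1.55529
Tail: a^2/(2!(1−ρ)) = 0.30835/(2·0.7224) = 0.21343
P₀ = 1/(1.55529 + 0.21343) = 1/1.76873 = 0.565379

Final: 0.565379


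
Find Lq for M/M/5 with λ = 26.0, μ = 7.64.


a = λ/μ = 3.4031; ρ = a/5 = 0.6806
P₀ = 0.029187
Lq = P₀·a^c·ρ / (c!·(1−ρ)²) = 0.029187·456.45708·0.6806/(120·0.10200)
= 0.74085

Final: 0.74085


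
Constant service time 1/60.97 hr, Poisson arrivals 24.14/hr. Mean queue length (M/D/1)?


ρ = 24.14/60.97 = 0.3959
M/D/1: Lq = ρ²/(2(1−ρ)) = 0.1568/(2·0.6041) = 0.12976

Final: 0.12976


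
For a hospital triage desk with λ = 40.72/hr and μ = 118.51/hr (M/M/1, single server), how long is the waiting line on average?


ρ = 40.72/118.51 = 0.3436
Lq = ρ²/(1−ρ) = 0.1181/0.6564 = 0.1799

Final: 0.1799


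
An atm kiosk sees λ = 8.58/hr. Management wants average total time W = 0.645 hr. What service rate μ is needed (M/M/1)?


W = 1/(μ−λ) ⇒ μ − λ = 1/W = 1/0.645 = 1.5504
μ = λ + 1/W = 8.58 + 1.5504 = 10.1304 per hr

Final: 10.1304 /hr


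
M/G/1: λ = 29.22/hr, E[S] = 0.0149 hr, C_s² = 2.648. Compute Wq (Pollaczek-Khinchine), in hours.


ρ = λ·E[S] = 29.22·0.0149 = 0.4354
E[S²] = E[S]²(1+C_s²) = 0.0149²·(1+2.648) = 0.0008099
Wq = λ·E[S²]/(2(1−ρ)) = 29.22·0.0008099/(2·0.5646) = 0.02096 hr

Final: 0.02096 hr
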